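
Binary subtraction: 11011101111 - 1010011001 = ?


Align and subtract column by column (LSB to MSB, borrowing when needed):
  11011101111
- 01010011001
  -----------
  col 0: (1 - 0 borrow-in) - 1 → 1 - 1 = 0, borrow out 0
  col 1: (1 - 0 borrow-in) - 0 → 1 - 0 = 1, borrow out 0
  col 2: (1 - 0 borrow-in) - 0 → 1 - 0 = 1, borrow out 0
  col 3: (1 - 0 borrow-in) - 1 → 1 - 1 = 0, borrow out 0
  col 4: (0 - 0 borrow-in) - 1 → borrow from next column: (0+2) - 1 = 1, borrow out 1
  col 5: (1 - 1 borrow-in) - 0 → 0 - 0 = 0, borrow out 0
  col 6: (1 - 0 borrow-in) - 0 → 1 - 0 = 1, borrow out 0
  col 7: (1 - 0 borrow-in) - 1 → 1 - 1 = 0, borrow out 0
  col 8: (0 - 0 borrow-in) - 0 → 0 - 0 = 0, borrow out 0
  col 9: (1 - 0 borrow-in) - 1 → 1 - 1 = 0, borrow out 0
  col 10: (1 - 0 borrow-in) - 0 → 1 - 0 = 1, borrow out 0
Reading bits MSB→LSB: 10001010110
Strip leading zeros: 10001010110
= 10001010110


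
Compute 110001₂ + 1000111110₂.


Align and add column by column (LSB to MSB, carry propagating):
  00000110001
+ 01000111110
  -----------
  col 0: 1 + 0 + 0 (carry in) = 1 → bit 1, carry out 0
  col 1: 0 + 1 + 0 (carry in) = 1 → bit 1, carry out 0
  col 2: 0 + 1 + 0 (carry in) = 1 → bit 1, carry out 0
  col 3: 0 + 1 + 0 (carry in) = 1 → bit 1, carry out 0
  col 4: 1 + 1 + 0 (carry in) = 2 → bit 0, carry out 1
  col 5: 1 + 1 + 1 (carry in) = 3 → bit 1, carry out 1
  col 6: 0 + 0 + 1 (carry in) = 1 → bit 1, carry out 0
  col 7: 0 + 0 + 0 (carry in) = 0 → bit 0, carry out 0
  col 8: 0 + 0 + 0 (carry in) = 0 → bit 0, carry out 0
  col 9: 0 + 1 + 0 (carry in) = 1 → bit 1, carry out 0
  col 10: 0 + 0 + 0 (carry in) = 0 → bit 0, carry out 0
Reading bits MSB→LSB: 01001101111
Strip leading zeros: 1001101111
= 1001101111


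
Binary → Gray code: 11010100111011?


Binary: 11010100111011
Gray code: G = B XOR (B >> 1)
B >> 1 = 01101010011101
11010100111011 XOR 01101010011101:
  1 XOR 0 = 1
  1 XOR 1 = 0
  0 XOR 1 = 1
  1 XOR 0 = 1
  0 XOR 1 = 1
  1 XOR 0 = 1
  0 XOR 1 = 1
  0 XOR 0 = 0
  1 XOR 0 = 1
  1 XOR 1 = 0
  1 XOR 1 = 0
  0 XOR 1 = 1
  1 XOR 0 = 1
  1 XOR 1 = 0
= 10111110100110


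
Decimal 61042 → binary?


Divide by 2 repeatedly:
61042 ÷ 2 = 30521 remainder 0
30521 ÷ 2 = 15260 remainder 1
15260 ÷ 2 = 7630 remainder 0
7630 ÷ 2 = 3815 remainder 0
3815 ÷ 2 = 1907 remainder 1
1907 ÷ 2 = 953 remainder 1
953 ÷ 2 = 476 remainder 1
476 ÷ 2 = 238 remainder 0
238 ÷ 2 = 119 remainder 0
119 ÷ 2 = 59 remainder 1
59 ÷ 2 = 29 remainder 1
29 ÷ 2 = 14 remainder 1
14 ÷ 2 = 7 remainder 0
7 ÷ 2 = 3 remainder 1
3 ÷ 2 = 1 remainder 1
1 ÷ 2 = 0 remainder 1
Reading remainders bottom-up:
= 1110111001110010


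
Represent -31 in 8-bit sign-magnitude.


Sign bit: 1 (negative)
Magnitude: 31 = 0011111
= 10011111


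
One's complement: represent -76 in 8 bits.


Original: 01001100
Invert all bits:
  bit 0: 0 → 1
  bit 1: 1 → 0
  bit 2: 0 → 1
  bit 3: 0 → 1
  bit 4: 1 → 0
  bit 5: 1 → 0
  bit 6: 0 → 1
  bit 7: 0 → 1
= 10110011


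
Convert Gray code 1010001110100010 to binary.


Gray code: 1010001110100010
MSB stays the same: 1
Each subsequent bit = prev_binary XOR current_gray:
  B[1] = 1 XOR 0 = 1
  B[2] = 1 XOR 1 = 0
  B[3] = 0 XOR 0 = 0
  B[4] = 0 XOR 0 = 0
  B[5] = 0 XOR 0 = 0
  B[6] = 0 XOR 1 = 1
  B[7] = 1 XOR 1 = 0
  B[8] = 0 XOR 1 = 1
  B[9] = 1 XOR 0 = 1
  B[10] = 1 XOR 1 = 0
  B[11] = 0 XOR 0 = 0
  B[12] = 0 XOR 0 = 0
  B[13] = 0 XOR 0 = 0
  B[14] = 0 XOR 1 = 1
  B[15] = 1 XOR 0 = 1
= 1100001011000011 (49859 decimal)


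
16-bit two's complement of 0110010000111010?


Original: 0110010000111010
Step 1 - Invert all bits: 1001101111000101
Step 2 - Add 1: 1001101111000101 + 1
= 1001101111000110 (represents -25658)


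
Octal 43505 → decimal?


Positional values:
Position 0: 5 × 8^0 = 5
Position 1: 0 × 8^1 = 0
Position 2: 5 × 8^2 = 320
Position 3: 3 × 8^3 = 1536
Position 4: 4 × 8^4 = 16384
Sum = 5 + 0 + 320 + 1536 + 16384
= 18245


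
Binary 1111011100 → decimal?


Positional values:
Bit 2: 1 × 2^2 = 4
Bit 3: 1 × 2^3 = 8
Bit 4: 1 × 2^4 = 16
Bit 6: 1 × 2^6 = 64
Bit 7: 1 × 2^7 = 128
Bit 8: 1 × 2^8 = 256
Bit 9: 1 × 2^9 = 512
Sum = 4 + 8 + 16 + 64 + 128 + 256 + 512
= 988


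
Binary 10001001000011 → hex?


Group into 4-bit nibbles: 0010001001000011
  0010 = 2
  0010 = 2
  0100 = 4
  0011 = 3
= 0x2243


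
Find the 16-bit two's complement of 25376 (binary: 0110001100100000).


Original: 0110001100100000
Step 1 - Invert all bits: 1001110011011111
Step 2 - Add 1: 1001110011011111 + 1
= 1001110011100000 (represents -25376)


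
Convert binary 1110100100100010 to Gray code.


Binary: 1110100100100010
Gray code: G = B XOR (B >> 1)
B >> 1 = 0111010010010001
1110100100100010 XOR 0111010010010001:
  1 XOR 0 = 1
  1 XOR 1 = 0
  1 XOR 1 = 0
  0 XOR 1 = 1
  1 XOR 0 = 1
  0 XOR 1 = 1
  0 XOR 0 = 0
  1 XOR 0 = 1
  0 XOR 1 = 1
  0 XOR 0 = 0
  1 XOR 0 = 1
  0 XOR 1 = 1
  0 XOR 0 = 0
  0 XOR 0 = 0
  1 XOR 0 = 1
  0 XOR 1 = 1
= 1001110110110011


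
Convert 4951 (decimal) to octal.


Divide by 8 repeatedly:
4951 ÷ 8 = 618 remainder 7
618 ÷ 8 = 77 remainder 2
77 ÷ 8 = 9 remainder 5
9 ÷ 8 = 1 remainder 1
1 ÷ 8 = 0 remainder 1
Reading remainders bottom-up:
= 0o11527


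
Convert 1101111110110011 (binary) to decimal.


Positional values:
Bit 0: 1 × 2^0 = 1
Bit 1: 1 × 2^1 = 2
Bit 4: 1 × 2^4 = 16
Bit 5: 1 × 2^5 = 32
Bit 7: 1 × 2^7 = 128
Bit 8: 1 × 2^8 = 256
Bit 9: 1 × 2^9 = 512
Bit 10: 1 × 2^10 = 1024
Bit 11: 1 × 2^11 = 2048
Bit 12: 1 × 2^12 = 4096
Bit 14: 1 × 2^14 = 16384
Bit 15: 1 × 2^15 = 32768
Sum = 1 + 2 + 16 + 32 + 128 + 256 + 512 + 1024 + 2048 + 4096 + 16384 + 32768
= 57267


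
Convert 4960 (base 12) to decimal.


Positional values (base 12):
  0 × 12^0 = 0 × 1 = 0
  6 × 12^1 = 6 × 12 = 72
  9 × 12^2 = 9 × 144 = 1296
  4 × 12^3 = 4 × 1728 = 6912
Sum = 0 + 72 + 1296 + 6912
= 8280


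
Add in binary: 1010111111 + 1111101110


Align and add column by column (LSB to MSB, carry propagating):
  01010111111
+ 01111101110
  -----------
  col 0: 1 + 0 + 0 (carry in) = 1 → bit 1, carry out 0
  col 1: 1 + 1 + 0 (carry in) = 2 → bit 0, carry out 1
  col 2: 1 + 1 + 1 (carry in) = 3 → bit 1, carry out 1
  col 3: 1 + 1 + 1 (carry in) = 3 → bit 1, carry out 1
  col 4: 1 + 0 + 1 (carry in) = 2 → bit 0, carry out 1
  col 5: 1 + 1 + 1 (carry in) = 3 → bit 1, carry out 1
  col 6: 0 + 1 + 1 (carry in) = 2 → bit 0, carry out 1
  col 7: 1 + 1 + 1 (carry in) = 3 → bit 1, carry out 1
  col 8: 0 + 1 + 1 (carry in) = 2 → bit 0, carry out 1
  col 9: 1 + 1 + 1 (carry in) = 3 → bit 1, carry out 1
  col 10: 0 + 0 + 1 (carry in) = 1 → bit 1, carry out 0
Reading bits MSB→LSB: 11010101101
Strip leading zeros: 11010101101
= 11010101101


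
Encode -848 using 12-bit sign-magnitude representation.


Sign bit: 1 (negative)
Magnitude: 848 = 01101010000
= 101101010000


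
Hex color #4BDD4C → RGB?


Hex: #4BDD4C
R = 4B₁₆ = 75
G = DD₁₆ = 221
B = 4C₁₆ = 76
= RGB(75, 221, 76)


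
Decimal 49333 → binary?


Divide by 2 repeatedly:
49333 ÷ 2 = 24666 remainder 1
24666 ÷ 2 = 12333 remainder 0
12333 ÷ 2 = 6166 remainder 1
6166 ÷ 2 = 3083 remainder 0
3083 ÷ 2 = 1541 remainder 1
1541 ÷ 2 = 770 remainder 1
770 ÷ 2 = 385 remainder 0
385 ÷ 2 = 192 remainder 1
192 ÷ 2 = 96 remainder 0
96 ÷ 2 = 48 remainder 0
48 ÷ 2 = 24 remainder 0
24 ÷ 2 = 12 remainder 0
12 ÷ 2 = 6 remainder 0
6 ÷ 2 = 3 remainder 0
3 ÷ 2 = 1 remainder 1
1 ÷ 2 = 0 remainder 1
Reading remainders bottom-up:
= 1100000010110101


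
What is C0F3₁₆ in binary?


Each hex digit → 4 binary bits:
  C = 1100
  0 = 0000
  F = 1111
  3 = 0011
Concatenate: 1100 0000 1111 0011
= 1100000011110011


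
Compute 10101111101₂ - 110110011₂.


Align and subtract column by column (LSB to MSB, borrowing when needed):
  10101111101
- 00110110011
  -----------
  col 0: (1 - 0 borrow-in) - 1 → 1 - 1 = 0, borrow out 0
  col 1: (0 - 0 borrow-in) - 1 → borrow from next column: (0+2) - 1 = 1, borrow out 1
  col 2: (1 - 1 borrow-in) - 0 → 0 - 0 = 0, borrow out 0
  col 3: (1 - 0 borrow-in) - 0 → 1 - 0 = 1, borrow out 0
  col 4: (1 - 0 borrow-in) - 1 → 1 - 1 = 0, borrow out 0
  col 5: (1 - 0 borrow-in) - 1 → 1 - 1 = 0, borrow out 0
  col 6: (1 - 0 borrow-in) - 0 → 1 - 0 = 1, borrow out 0
  col 7: (0 - 0 borrow-in) - 1 → borrow from next column: (0+2) - 1 = 1, borrow out 1
  col 8: (1 - 1 borrow-in) - 1 → borrow from next column: (0+2) - 1 = 1, borrow out 1
  col 9: (0 - 1 borrow-in) - 0 → borrow from next column: (-1+2) - 0 = 1, borrow out 1
  col 10: (1 - 1 borrow-in) - 0 → 0 - 0 = 0, borrow out 0
Reading bits MSB→LSB: 01111001010
Strip leading zeros: 1111001010
= 1111001010


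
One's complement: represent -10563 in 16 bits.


Original: 0010100101000011
Invert all bits:
  bit 0: 0 → 1
  bit 1: 0 → 1
  bit 2: 1 → 0
  bit 3: 0 → 1
  bit 4: 1 → 0
  bit 5: 0 → 1
  bit 6: 0 → 1
  bit 7: 1 → 0
  bit 8: 0 → 1
  bit 9: 1 → 0
  bit 10: 0 → 1
  bit 11: 0 → 1
  bit 12: 0 → 1
  bit 13: 0 → 1
  bit 14: 1 → 0
  bit 15: 1 → 0
= 1101011010111100


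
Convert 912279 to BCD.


Each digit → 4-bit binary:
  9 → 1001
  1 → 0001
  2 → 0010
  2 → 0010
  7 → 0111
  9 → 1001
= 1001 0001 0010 0010 0111 1001


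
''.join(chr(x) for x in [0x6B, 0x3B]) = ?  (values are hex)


Codes (hex): 0x6B 0x3B
Per-code ASCII lookup:
  0x6B = 107  (range 97-122: lowercase, 107 - 97 = 10) → 'k'
  0x3B = 59  (special character) → ';'
= 'k;'


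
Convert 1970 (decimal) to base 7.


Divide by 7 repeatedly:
1970 ÷ 7 = 281 remainder 3
281 ÷ 7 = 40 remainder 1
40 ÷ 7 = 5 remainder 5
5 ÷ 7 = 0 remainder 5
Reading remainders bottom-up:
= 5513


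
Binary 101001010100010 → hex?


Group into 4-bit nibbles: 0101001010100010
  0101 = 5
  0010 = 2
  1010 = A
  0010 = 2
= 0x52A2


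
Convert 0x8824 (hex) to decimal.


Positional values:
Position 0: 4 × 16^0 = 4 × 1 = 4
Position 1: 2 × 16^1 = 2 × 16 = 32
Position 2: 8 × 16^2 = 8 × 256 = 2048
Position 3: 8 × 16^3 = 8 × 4096 = 32768
Sum = 4 + 32 + 2048 + 32768
= 34852


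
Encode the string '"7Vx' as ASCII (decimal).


String: '"7Vx'  (4 characters)
Per-character ASCII lookup:
  '"': special character: '"' = 34
  '7': digits start at 48: '7' = 48 + 7 = 55
  'V': uppercase starts at 65: 'V' = 65 + 21 = 86
  'x': lowercase starts at 97: 'x' = 97 + 23 = 120
= 34 55 86 120


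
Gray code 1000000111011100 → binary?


Gray code: 1000000111011100
MSB stays the same: 1
Each subsequent bit = prev_binary XOR current_gray:
  B[1] = 1 XOR 0 = 1
  B[2] = 1 XOR 0 = 1
  B[3] = 1 XOR 0 = 1
  B[4] = 1 XOR 0 = 1
  B[5] = 1 XOR 0 = 1
  B[6] = 1 XOR 0 = 1
  B[7] = 1 XOR 1 = 0
  B[8] = 0 XOR 1 = 1
  B[9] = 1 XOR 1 = 0
  B[10] = 0 XOR 0 = 0
  B[11] = 0 XOR 1 = 1
  B[12] = 1 XOR 1 = 0
  B[13] = 0 XOR 1 = 1
  B[14] = 1 XOR 0 = 1
  B[15] = 1 XOR 0 = 1
= 1111111010010111 (65175 decimal)


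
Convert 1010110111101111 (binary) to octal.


Group into 3-bit groups: 001010110111101111
  001 = 1
  010 = 2
  110 = 6
  111 = 7
  101 = 5
  111 = 7
= 0o126757


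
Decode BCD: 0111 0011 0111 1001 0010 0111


Each 4-bit group → digit:
  0111 → 7
  0011 → 3
  0111 → 7
  1001 → 9
  0010 → 2
  0111 → 7
= 737927


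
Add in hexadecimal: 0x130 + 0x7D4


Align and add column by column (LSB to MSB, each column mod 16 with carry):
  0130
+ 07D4
  ----
  col 0: 0(0) + 4(4) + 0 (carry in) = 4 → 4(4), carry out 0
  col 1: 3(3) + D(13) + 0 (carry in) = 16 → 0(0), carry out 1
  col 2: 1(1) + 7(7) + 1 (carry in) = 9 → 9(9), carry out 0
  col 3: 0(0) + 0(0) + 0 (carry in) = 0 → 0(0), carry out 0
Reading digits MSB→LSB: 0904
Strip leading zeros: 904
= 0x904


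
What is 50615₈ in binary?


Each octal digit → 3 binary bits:
  5 = 101
  0 = 000
  6 = 110
  1 = 001
  5 = 101
Concatenate: 101 000 110 001 101
= 101000110001101


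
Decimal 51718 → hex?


Divide by 16 repeatedly:
51718 ÷ 16 = 3232 remainder 6 (6)
3232 ÷ 16 = 202 remainder 0 (0)
202 ÷ 16 = 12 remainder 10 (A)
12 ÷ 16 = 0 remainder 12 (C)
Reading remainders bottom-up:
= 0xCA06


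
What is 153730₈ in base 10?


Positional values:
Position 0: 0 × 8^0 = 0
Position 1: 3 × 8^1 = 24
Position 2: 7 × 8^2 = 448
Position 3: 3 × 8^3 = 1536
Position 4: 5 × 8^4 = 20480
Position 5: 1 × 8^5 = 32768
Sum = 0 + 24 + 448 + 1536 + 20480 + 32768
= 55256


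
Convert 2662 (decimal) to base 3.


Divide by 3 repeatedly:
2662 ÷ 3 = 887 remainder 1
887 ÷ 3 = 295 remainder 2
295 ÷ 3 = 98 remainder 1
98 ÷ 3 = 32 remainder 2
32 ÷ 3 = 10 remainder 2
10 ÷ 3 = 3 remainder 1
3 ÷ 3 = 1 remainder 0
1 ÷ 3 = 0 remainder 1
Reading remainders bottom-up:
= 10122121


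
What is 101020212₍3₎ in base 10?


Positional values (base 3):
  2 × 3^0 = 2 × 1 = 2
  1 × 3^1 = 1 × 3 = 3
  2 × 3^2 = 2 × 9 = 18
  0 × 3^3 = 0 × 27 = 0
  2 × 3^4 = 2 × 81 = 162
  0 × 3^5 = 0 × 243 = 0
  1 × 3^6 = 1 × 729 = 729
  0 × 3^7 = 0 × 2187 = 0
  1 × 3^8 = 1 × 6561 = 6561
Sum = 2 + 3 + 18 + 0 + 162 + 0 + 729 + 0 + 6561
= 7475


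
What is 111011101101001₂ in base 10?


Positional values:
Bit 0: 1 × 2^0 = 1
Bit 3: 1 × 2^3 = 8
Bit 5: 1 × 2^5 = 32
Bit 6: 1 × 2^6 = 64
Bit 8: 1 × 2^8 = 256
Bit 9: 1 × 2^9 = 512
Bit 10: 1 × 2^10 = 1024
Bit 12: 1 × 2^12 = 4096
Bit 13: 1 × 2^13 = 8192
Bit 14: 1 × 2^14 = 16384
Sum = 1 + 8 + 32 + 64 + 256 + 512 + 1024 + 4096 + 8192 + 16384
= 30569


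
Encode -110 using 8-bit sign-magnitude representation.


Sign bit: 1 (negative)
Magnitude: 110 = 1101110
= 11101110


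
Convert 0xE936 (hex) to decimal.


Positional values:
Position 0: 6 × 16^0 = 6 × 1 = 6
Position 1: 3 × 16^1 = 3 × 16 = 48
Position 2: 9 × 16^2 = 9 × 256 = 2304
Position 3: E × 16^3 = 14 × 4096 = 57344
Sum = 6 + 48 + 2304 + 57344
= 59702


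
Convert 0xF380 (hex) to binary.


Each hex digit → 4 binary bits:
  F = 1111
  3 = 0011
  8 = 1000
  0 = 0000
Concatenate: 1111 0011 1000 0000
= 1111001110000000


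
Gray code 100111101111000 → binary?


Gray code: 100111101111000
MSB stays the same: 1
Each subsequent bit = prev_binary XOR current_gray:
  B[1] = 1 XOR 0 = 1
  B[2] = 1 XOR 0 = 1
  B[3] = 1 XOR 1 = 0
  B[4] = 0 XOR 1 = 1
  B[5] = 1 XOR 1 = 0
  B[6] = 0 XOR 1 = 1
  B[7] = 1 XOR 0 = 1
  B[8] = 1 XOR 1 = 0
  B[9] = 0 XOR 1 = 1
  B[10] = 1 XOR 1 = 0
  B[11] = 0 XOR 1 = 1
  B[12] = 1 XOR 0 = 1
  B[13] = 1 XOR 0 = 1
  B[14] = 1 XOR 0 = 1
= 111010110101111 (30127 decimal)


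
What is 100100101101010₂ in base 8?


Group into 3-bit groups: 100100101101010
  100 = 4
  100 = 4
  101 = 5
  101 = 5
  010 = 2
= 0o44552


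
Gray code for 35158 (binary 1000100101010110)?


Binary: 1000100101010110
Gray code: G = B XOR (B >> 1)
B >> 1 = 0100010010101011
1000100101010110 XOR 0100010010101011:
  1 XOR 0 = 1
  0 XOR 1 = 1
  0 XOR 0 = 0
  0 XOR 0 = 0
  1 XOR 0 = 1
  0 XOR 1 = 1
  0 XOR 0 = 0
  1 XOR 0 = 1
  0 XOR 1 = 1
  1 XOR 0 = 1
  0 XOR 1 = 1
  1 XOR 0 = 1
  0 XOR 1 = 1
  1 XOR 0 = 1
  1 XOR 1 = 0
  0 XOR 1 = 1
= 1100110111111101


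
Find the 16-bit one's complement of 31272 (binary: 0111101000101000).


Original: 0111101000101000
Invert all bits:
  bit 0: 0 → 1
  bit 1: 1 → 0
  bit 2: 1 → 0
  bit 3: 1 → 0
  bit 4: 1 → 0
  bit 5: 0 → 1
  bit 6: 1 → 0
  bit 7: 0 → 1
  bit 8: 0 → 1
  bit 9: 0 → 1
  bit 10: 1 → 0
  bit 11: 0 → 1
  bit 12: 1 → 0
  bit 13: 0 → 1
  bit 14: 0 → 1
  bit 15: 0 → 1
= 1000010111010111


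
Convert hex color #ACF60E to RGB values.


Hex: #ACF60E
R = AC₁₆ = 172
G = F6₁₆ = 246
B = 0E₁₆ = 14
= RGB(172, 246, 14)


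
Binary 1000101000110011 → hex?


Group into 4-bit nibbles: 1000101000110011
  1000 = 8
  1010 = A
  0011 = 3
  0011 = 3
= 0x8A33


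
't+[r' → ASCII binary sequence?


String: 't+[r'  (4 characters)
Per-character ASCII lookup:
  't': lowercase starts at 97: 't' = 97 + 19 = 116 → 1110100
  '+': special character: '+' = 43 → 101011
  '[': special character: '[' = 91 → 1011011
  'r': lowercase starts at 97: 'r' = 97 + 17 = 114 → 1110010
= 1110100 101011 1011011 1110010


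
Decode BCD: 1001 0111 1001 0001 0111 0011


Each 4-bit group → digit:
  1001 → 9
  0111 → 7
  1001 → 9
  0001 → 1
  0111 → 7
  0011 → 3
= 979173


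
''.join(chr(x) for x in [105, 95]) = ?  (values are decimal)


Codes (decimal): 105 95
Per-code ASCII lookup:
  105  (range 97-122: lowercase, 105 - 97 = 8) → 'i'
  95  (special character) → '_'
= 'i_'


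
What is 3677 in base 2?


Divide by 2 repeatedly:
3677 ÷ 2 = 1838 remainder 1
1838 ÷ 2 = 919 remainder 0
919 ÷ 2 = 459 remainder 1
459 ÷ 2 = 229 remainder 1
229 ÷ 2 = 114 remainder 1
114 ÷ 2 = 57 remainder 0
57 ÷ 2 = 28 remainder 1
28 ÷ 2 = 14 remainder 0
14 ÷ 2 = 7 remainder 0
7 ÷ 2 = 3 remainder 1
3 ÷ 2 = 1 remainder 1
1 ÷ 2 = 0 remainder 1
Reading remainders bottom-up:
= 111001011101


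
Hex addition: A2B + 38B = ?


Align and add column by column (LSB to MSB, each column mod 16 with carry):
  0A2B
+ 038B
  ----
  col 0: B(11) + B(11) + 0 (carry in) = 22 → 6(6), carry out 1
  col 1: 2(2) + 8(8) + 1 (carry in) = 11 → B(11), carry out 0
  col 2: A(10) + 3(3) + 0 (carry in) = 13 → D(13), carry out 0
  col 3: 0(0) + 0(0) + 0 (carry in) = 0 → 0(0), carry out 0
Reading digits MSB→LSB: 0DB6
Strip leading zeros: DB6
= 0xDB6


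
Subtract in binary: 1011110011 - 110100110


Align and subtract column by column (LSB to MSB, borrowing when needed):
  1011110011
- 0110100110
  ----------
  col 0: (1 - 0 borrow-in) - 0 → 1 - 0 = 1, borrow out 0
  col 1: (1 - 0 borrow-in) - 1 → 1 - 1 = 0, borrow out 0
  col 2: (0 - 0 borrow-in) - 1 → borrow from next column: (0+2) - 1 = 1, borrow out 1
  col 3: (0 - 1 borrow-in) - 0 → borrow from next column: (-1+2) - 0 = 1, borrow out 1
  col 4: (1 - 1 borrow-in) - 0 → 0 - 0 = 0, borrow out 0
  col 5: (1 - 0 borrow-in) - 1 → 1 - 1 = 0, borrow out 0
  col 6: (1 - 0 borrow-in) - 0 → 1 - 0 = 1, borrow out 0
  col 7: (1 - 0 borrow-in) - 1 → 1 - 1 = 0, borrow out 0
  col 8: (0 - 0 borrow-in) - 1 → borrow from next column: (0+2) - 1 = 1, borrow out 1
  col 9: (1 - 1 borrow-in) - 0 → 0 - 0 = 0, borrow out 0
Reading bits MSB→LSB: 0101001101
Strip leading zeros: 101001101
= 101001101


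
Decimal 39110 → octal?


Divide by 8 repeatedly:
39110 ÷ 8 = 4888 remainder 6
4888 ÷ 8 = 611 remainder 0
611 ÷ 8 = 76 remainder 3
76 ÷ 8 = 9 remainder 4
9 ÷ 8 = 1 remainder 1
1 ÷ 8 = 0 remainder 1
Reading remainders bottom-up:
= 0o114306


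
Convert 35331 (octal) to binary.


Each octal digit → 3 binary bits:
  3 = 011
  5 = 101
  3 = 011
  3 = 011
  1 = 001
Concatenate: 011 101 011 011 001
= 011101011011001


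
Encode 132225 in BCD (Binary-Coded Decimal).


Each digit → 4-bit binary:
  1 → 0001
  3 → 0011
  2 → 0010
  2 → 0010
  2 → 0010
  5 → 0101
= 0001 0011 0010 0010 0010 0101


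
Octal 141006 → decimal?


Positional values:
Position 0: 6 × 8^0 = 6
Position 1: 0 × 8^1 = 0
Position 2: 0 × 8^2 = 0
Position 3: 1 × 8^3 = 512
Position 4: 4 × 8^4 = 16384
Position 5: 1 × 8^5 = 32768
Sum = 6 + 0 + 0 + 512 + 16384 + 32768
= 49670


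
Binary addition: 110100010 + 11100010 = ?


Align and add column by column (LSB to MSB, carry propagating):
  0110100010
+ 0011100010
  ----------
  col 0: 0 + 0 + 0 (carry in) = 0 → bit 0, carry out 0
  col 1: 1 + 1 + 0 (carry in) = 2 → bit 0, carry out 1
  col 2: 0 + 0 + 1 (carry in) = 1 → bit 1, carry out 0
  col 3: 0 + 0 + 0 (carry in) = 0 → bit 0, carry out 0
  col 4: 0 + 0 + 0 (carry in) = 0 → bit 0, carry out 0
  col 5: 1 + 1 + 0 (carry in) = 2 → bit 0, carry out 1
  col 6: 0 + 1 + 1 (carry in) = 2 → bit 0, carry out 1
  col 7: 1 + 1 + 1 (carry in) = 3 → bit 1, carry out 1
  col 8: 1 + 0 + 1 (carry in) = 2 → bit 0, carry out 1
  col 9: 0 + 0 + 1 (carry in) = 1 → bit 1, carry out 0
Reading bits MSB→LSB: 1010000100
Strip leading zeros: 1010000100
= 1010000100


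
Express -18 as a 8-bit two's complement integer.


Original: 00010010
Step 1 - Invert all bits: 11101101
Step 2 - Add 1: 11101101 + 1
= 11101110 (represents -18)


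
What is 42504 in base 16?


Divide by 16 repeatedly:
42504 ÷ 16 = 2656 remainder 8 (8)
2656 ÷ 16 = 166 remainder 0 (0)
166 ÷ 16 = 10 remainder 6 (6)
10 ÷ 16 = 0 remainder 10 (A)
Reading remainders bottom-up:
= 0xA608


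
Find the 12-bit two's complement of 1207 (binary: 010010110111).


Original: 010010110111
Step 1 - Invert all bits: 101101001000
Step 2 - Add 1: 101101001000 + 1
= 101101001001 (represents -1207)


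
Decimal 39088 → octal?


Divide by 8 repeatedly:
39088 ÷ 8 = 4886 remainder 0
4886 ÷ 8 = 610 remainder 6
610 ÷ 8 = 76 remainder 2
76 ÷ 8 = 9 remainder 4
9 ÷ 8 = 1 remainder 1
1 ÷ 8 = 0 remainder 1
Reading remainders bottom-up:
= 0o114260


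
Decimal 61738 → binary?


Divide by 2 repeatedly:
61738 ÷ 2 = 30869 remainder 0
30869 ÷ 2 = 15434 remainder 1
15434 ÷ 2 = 7717 remainder 0
7717 ÷ 2 = 3858 remainder 1
3858 ÷ 2 = 1929 remainder 0
1929 ÷ 2 = 964 remainder 1
964 ÷ 2 = 482 remainder 0
482 ÷ 2 = 241 remainder 0
241 ÷ 2 = 120 remainder 1
120 ÷ 2 = 60 remainder 0
60 ÷ 2 = 30 remainder 0
30 ÷ 2 = 15 remainder 0
15 ÷ 2 = 7 remainder 1
7 ÷ 2 = 3 remainder 1
3 ÷ 2 = 1 remainder 1
1 ÷ 2 = 0 remainder 1
Reading remainders bottom-up:
= 1111000100101010


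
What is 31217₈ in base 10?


Positional values:
Position 0: 7 × 8^0 = 7
Position 1: 1 × 8^1 = 8
Position 2: 2 × 8^2 = 128
Position 3: 1 × 8^3 = 512
Position 4: 3 × 8^4 = 12288
Sum = 7 + 8 + 128 + 512 + 12288
= 12943


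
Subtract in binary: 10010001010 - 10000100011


Align and subtract column by column (LSB to MSB, borrowing when needed):
  10010001010
- 10000100011
  -----------
  col 0: (0 - 0 borrow-in) - 1 → borrow from next column: (0+2) - 1 = 1, borrow out 1
  col 1: (1 - 1 borrow-in) - 1 → borrow from next column: (0+2) - 1 = 1, borrow out 1
  col 2: (0 - 1 borrow-in) - 0 → borrow from next column: (-1+2) - 0 = 1, borrow out 1
  col 3: (1 - 1 borrow-in) - 0 → 0 - 0 = 0, borrow out 0
  col 4: (0 - 0 borrow-in) - 0 → 0 - 0 = 0, borrow out 0
  col 5: (0 - 0 borrow-in) - 1 → borrow from next column: (0+2) - 1 = 1, borrow out 1
  col 6: (0 - 1 borrow-in) - 0 → borrow from next column: (-1+2) - 0 = 1, borrow out 1
  col 7: (1 - 1 borrow-in) - 0 → 0 - 0 = 0, borrow out 0
  col 8: (0 - 0 borrow-in) - 0 → 0 - 0 = 0, borrow out 0
  col 9: (0 - 0 borrow-in) - 0 → 0 - 0 = 0, borrow out 0
  col 10: (1 - 0 borrow-in) - 1 → 1 - 1 = 0, borrow out 0
Reading bits MSB→LSB: 00001100111
Strip leading zeros: 1100111
= 1100111


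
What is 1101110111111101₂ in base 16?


Group into 4-bit nibbles: 1101110111111101
  1101 = D
  1101 = D
  1111 = F
  1101 = D
= 0xDDFD


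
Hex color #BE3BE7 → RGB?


Hex: #BE3BE7
R = BE₁₆ = 190
G = 3B₁₆ = 59
B = E7₁₆ = 231
= RGB(190, 59, 231)


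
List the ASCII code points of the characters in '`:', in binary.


String: '`:'  (2 characters)
Per-character ASCII lookup:
  '`': special character: '`' = 96 → 1100000
  ':': special character: ':' = 58 → 111010
= 1100000 111010


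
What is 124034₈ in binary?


Each octal digit → 3 binary bits:
  1 = 001
  2 = 010
  4 = 100
  0 = 000
  3 = 011
  4 = 100
Concatenate: 001 010 100 000 011 100
= 001010100000011100


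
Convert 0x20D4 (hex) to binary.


Each hex digit → 4 binary bits:
  2 = 0010
  0 = 0000
  D = 1101
  4 = 0100
Concatenate: 0010 0000 1101 0100
= 0010000011010100


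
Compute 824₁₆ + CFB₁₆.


Align and add column by column (LSB to MSB, each column mod 16 with carry):
  0824
+ 0CFB
  ----
  col 0: 4(4) + B(11) + 0 (carry in) = 15 → F(15), carry out 0
  col 1: 2(2) + F(15) + 0 (carry in) = 17 → 1(1), carry out 1
  col 2: 8(8) + C(12) + 1 (carry in) = 21 → 5(5), carry out 1
  col 3: 0(0) + 0(0) + 1 (carry in) = 1 → 1(1), carry out 0
Reading digits MSB→LSB: 151F
Strip leading zeros: 151F
= 0x151F


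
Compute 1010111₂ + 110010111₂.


Align and add column by column (LSB to MSB, carry propagating):
  0001010111
+ 0110010111
  ----------
  col 0: 1 + 1 + 0 (carry in) = 2 → bit 0, carry out 1
  col 1: 1 + 1 + 1 (carry in) = 3 → bit 1, carry out 1
  col 2: 1 + 1 + 1 (carry in) = 3 → bit 1, carry out 1
  col 3: 0 + 0 + 1 (carry in) = 1 → bit 1, carry out 0
  col 4: 1 + 1 + 0 (carry in) = 2 → bit 0, carry out 1
  col 5: 0 + 0 + 1 (carry in) = 1 → bit 1, carry out 0
  col 6: 1 + 0 + 0 (carry in) = 1 → bit 1, carry out 0
  col 7: 0 + 1 + 0 (carry in) = 1 → bit 1, carry out 0
  col 8: 0 + 1 + 0 (carry in) = 1 → bit 1, carry out 0
  col 9: 0 + 0 + 0 (carry in) = 0 → bit 0, carry out 0
Reading bits MSB→LSB: 0111101110
Strip leading zeros: 111101110
= 111101110


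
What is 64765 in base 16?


Divide by 16 repeatedly:
64765 ÷ 16 = 4047 remainder 13 (D)
4047 ÷ 16 = 252 remainder 15 (F)
252 ÷ 16 = 15 remainder 12 (C)
15 ÷ 16 = 0 remainder 15 (F)
Reading remainders bottom-up:
= 0xFCFD


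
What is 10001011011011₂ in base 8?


Group into 3-bit groups: 010001011011011
  010 = 2
  001 = 1
  011 = 3
  011 = 3
  011 = 3
= 0o21333


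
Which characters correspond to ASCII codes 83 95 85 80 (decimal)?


Codes (decimal): 83 95 85 80
Per-code ASCII lookup:
  83  (range 65-90: uppercase, 83 - 65 = 18) → 'S'
  95  (special character) → '_'
  85  (range 65-90: uppercase, 85 - 65 = 20) → 'U'
  80  (range 65-90: uppercase, 80 - 65 = 15) → 'P'
= 'S_UP'


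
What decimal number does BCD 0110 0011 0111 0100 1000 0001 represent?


Each 4-bit group → digit:
  0110 → 6
  0011 → 3
  0111 → 7
  0100 → 4
  1000 → 8
  0001 → 1
= 637481


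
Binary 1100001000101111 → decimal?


Positional values:
Bit 0: 1 × 2^0 = 1
Bit 1: 1 × 2^1 = 2
Bit 2: 1 × 2^2 = 4
Bit 3: 1 × 2^3 = 8
Bit 5: 1 × 2^5 = 32
Bit 9: 1 × 2^9 = 512
Bit 14: 1 × 2^14 = 16384
Bit 15: 1 × 2^15 = 32768
Sum = 1 + 2 + 4 + 8 + 32 + 512 + 16384 + 32768
= 49711


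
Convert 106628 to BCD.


Each digit → 4-bit binary:
  1 → 0001
  0 → 0000
  6 → 0110
  6 → 0110
  2 → 0010
  8 → 1000
= 0001 0000 0110 0110 0010 1000


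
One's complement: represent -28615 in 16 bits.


Original: 0110111111000111
Invert all bits:
  bit 0: 0 → 1
  bit 1: 1 → 0
  bit 2: 1 → 0
  bit 3: 0 → 1
  bit 4: 1 → 0
  bit 5: 1 → 0
  bit 6: 1 → 0
  bit 7: 1 → 0
  bit 8: 1 → 0
  bit 9: 1 → 0
  bit 10: 0 → 1
  bit 11: 0 → 1
  bit 12: 0 → 1
  bit 13: 1 → 0
  bit 14: 1 → 0
  bit 15: 1 → 0
= 1001000000111000


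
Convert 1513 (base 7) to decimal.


Positional values (base 7):
  3 × 7^0 = 3 × 1 = 3
  1 × 7^1 = 1 × 7 = 7
  5 × 7^2 = 5 × 49 = 245
  1 × 7^3 = 1 × 343 = 343
Sum = 3 + 7 + 245 + 343
= 598


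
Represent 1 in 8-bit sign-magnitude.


Sign bit: 0 (positive)
Magnitude: 1 = 0000001
= 00000001


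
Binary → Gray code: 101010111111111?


Binary: 101010111111111
Gray code: G = B XOR (B >> 1)
B >> 1 = 010101011111111
101010111111111 XOR 010101011111111:
  1 XOR 0 = 1
  0 XOR 1 = 1
  1 XOR 0 = 1
  0 XOR 1 = 1
  1 XOR 0 = 1
  0 XOR 1 = 1
  1 XOR 0 = 1
  1 XOR 1 = 0
  1 XOR 1 = 0
  1 XOR 1 = 0
  1 XOR 1 = 0
  1 XOR 1 = 0
  1 XOR 1 = 0
  1 XOR 1 = 0
  1 XOR 1 = 0
= 111111100000000


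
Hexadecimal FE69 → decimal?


Positional values:
Position 0: 9 × 16^0 = 9 × 1 = 9
Position 1: 6 × 16^1 = 6 × 16 = 96
Position 2: E × 16^2 = 14 × 256 = 3584
Position 3: F × 16^3 = 15 × 4096 = 61440
Sum = 9 + 96 + 3584 + 61440
= 65129


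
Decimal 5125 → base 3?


Divide by 3 repeatedly:
5125 ÷ 3 = 1708 remainder 1
1708 ÷ 3 = 569 remainder 1
569 ÷ 3 = 189 remainder 2
189 ÷ 3 = 63 remainder 0
63 ÷ 3 = 21 remainder 0
21 ÷ 3 = 7 remainder 0
7 ÷ 3 = 2 remainder 1
2 ÷ 3 = 0 remainder 2
Reading remainders bottom-up:
= 21000211


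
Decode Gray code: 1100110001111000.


Gray code: 1100110001111000
MSB stays the same: 1
Each subsequent bit = prev_binary XOR current_gray:
  B[1] = 1 XOR 1 = 0
  B[2] = 0 XOR 0 = 0
  B[3] = 0 XOR 0 = 0
  B[4] = 0 XOR 1 = 1
  B[5] = 1 XOR 1 = 0
  B[6] = 0 XOR 0 = 0
  B[7] = 0 XOR 0 = 0
  B[8] = 0 XOR 0 = 0
  B[9] = 0 XOR 1 = 1
  B[10] = 1 XOR 1 = 0
  B[11] = 0 XOR 1 = 1
  B[12] = 1 XOR 1 = 0
  B[13] = 0 XOR 0 = 0
  B[14] = 0 XOR 0 = 0
  B[15] = 0 XOR 0 = 0
= 1000100001010000 (34896 decimal)


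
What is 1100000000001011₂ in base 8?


Group into 3-bit groups: 001100000000001011
  001 = 1
  100 = 4
  000 = 0
  000 = 0
  001 = 1
  011 = 3
= 0o140013


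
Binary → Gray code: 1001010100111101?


Binary: 1001010100111101
Gray code: G = B XOR (B >> 1)
B >> 1 = 0100101010011110
1001010100111101 XOR 0100101010011110:
  1 XOR 0 = 1
  0 XOR 1 = 1
  0 XOR 0 = 0
  1 XOR 0 = 1
  0 XOR 1 = 1
  1 XOR 0 = 1
  0 XOR 1 = 1
  1 XOR 0 = 1
  0 XOR 1 = 1
  0 XOR 0 = 0
  1 XOR 0 = 1
  1 XOR 1 = 0
  1 XOR 1 = 0
  1 XOR 1 = 0
  0 XOR 1 = 1
  1 XOR 0 = 1
= 1101111110100011


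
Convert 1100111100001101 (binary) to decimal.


Positional values:
Bit 0: 1 × 2^0 = 1
Bit 2: 1 × 2^2 = 4
Bit 3: 1 × 2^3 = 8
Bit 8: 1 × 2^8 = 256
Bit 9: 1 × 2^9 = 512
Bit 10: 1 × 2^10 = 1024
Bit 11: 1 × 2^11 = 2048
Bit 14: 1 × 2^14 = 16384
Bit 15: 1 × 2^15 = 32768
Sum = 1 + 4 + 8 + 256 + 512 + 1024 + 2048 + 16384 + 32768
= 53005


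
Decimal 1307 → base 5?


Divide by 5 repeatedly:
1307 ÷ 5 = 261 remainder 2
261 ÷ 5 = 52 remainder 1
52 ÷ 5 = 10 remainder 2
10 ÷ 5 = 2 remainder 0
2 ÷ 5 = 0 remainder 2
Reading remainders bottom-up:
= 20212


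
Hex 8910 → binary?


Each hex digit → 4 binary bits:
  8 = 1000
  9 = 1001
  1 = 0001
  0 = 0000
Concatenate: 1000 1001 0001 0000
= 1000100100010000


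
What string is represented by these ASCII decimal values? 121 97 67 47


Codes (decimal): 121 97 67 47
Per-code ASCII lookup:
  121  (range 97-122: lowercase, 121 - 97 = 24) → 'y'
  97  (range 97-122: lowercase, 97 - 97 = 0) → 'a'
  67  (range 65-90: uppercase, 67 - 65 = 2) → 'C'
  47  (special character) → '/'
= 'yaC/'


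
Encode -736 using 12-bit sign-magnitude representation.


Sign bit: 1 (negative)
Magnitude: 736 = 01011100000
= 101011100000


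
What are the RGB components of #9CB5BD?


Hex: #9CB5BD
R = 9C₁₆ = 156
G = B5₁₆ = 181
B = BD₁₆ = 189
= RGB(156, 181, 189)


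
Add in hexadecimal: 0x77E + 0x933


Align and add column by column (LSB to MSB, each column mod 16 with carry):
  077E
+ 0933
  ----
  col 0: E(14) + 3(3) + 0 (carry in) = 17 → 1(1), carry out 1
  col 1: 7(7) + 3(3) + 1 (carry in) = 11 → B(11), carry out 0
  col 2: 7(7) + 9(9) + 0 (carry in) = 16 → 0(0), carry out 1
  col 3: 0(0) + 0(0) + 1 (carry in) = 1 → 1(1), carry out 0
Reading digits MSB→LSB: 10B1
Strip leading zeros: 10B1
= 0x10B1


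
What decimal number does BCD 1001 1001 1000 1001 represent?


Each 4-bit group → digit:
  1001 → 9
  1001 → 9
  1000 → 8
  1001 → 9
= 9989


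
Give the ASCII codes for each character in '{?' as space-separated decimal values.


String: '{?'  (2 characters)
Per-character ASCII lookup:
  '{': special character: '{' = 123
  '?': special character: '?' = 63
= 123 63


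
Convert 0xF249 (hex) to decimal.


Positional values:
Position 0: 9 × 16^0 = 9 × 1 = 9
Position 1: 4 × 16^1 = 4 × 16 = 64
Position 2: 2 × 16^2 = 2 × 256 = 512
Position 3: F × 16^3 = 15 × 4096 = 61440
Sum = 9 + 64 + 512 + 61440
= 62025


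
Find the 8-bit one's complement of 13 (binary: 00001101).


Original: 00001101
Invert all bits:
  bit 0: 0 → 1
  bit 1: 0 → 1
  bit 2: 0 → 1
  bit 3: 0 → 1
  bit 4: 1 → 0
  bit 5: 1 → 0
  bit 6: 0 → 1
  bit 7: 1 → 0
= 11110010


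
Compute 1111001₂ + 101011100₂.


Align and add column by column (LSB to MSB, carry propagating):
  0001111001
+ 0101011100
  ----------
  col 0: 1 + 0 + 0 (carry in) = 1 → bit 1, carry out 0
  col 1: 0 + 0 + 0 (carry in) = 0 → bit 0, carry out 0
  col 2: 0 + 1 + 0 (carry in) = 1 → bit 1, carry out 0
  col 3: 1 + 1 + 0 (carry in) = 2 → bit 0, carry out 1
  col 4: 1 + 1 + 1 (carry in) = 3 → bit 1, carry out 1
  col 5: 1 + 0 + 1 (carry in) = 2 → bit 0, carry out 1
  col 6: 1 + 1 + 1 (carry in) = 3 → bit 1, carry out 1
  col 7: 0 + 0 + 1 (carry in) = 1 → bit 1, carry out 0
  col 8: 0 + 1 + 0 (carry in) = 1 → bit 1, carry out 0
  col 9: 0 + 0 + 0 (carry in) = 0 → bit 0, carry out 0
Reading bits MSB→LSB: 0111010101
Strip leading zeros: 111010101
= 111010101


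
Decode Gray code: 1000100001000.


Gray code: 1000100001000
MSB stays the same: 1
Each subsequent bit = prev_binary XOR current_gray:
  B[1] = 1 XOR 0 = 1
  B[2] = 1 XOR 0 = 1
  B[3] = 1 XOR 0 = 1
  B[4] = 1 XOR 1 = 0
  B[5] = 0 XOR 0 = 0
  B[6] = 0 XOR 0 = 0
  B[7] = 0 XOR 0 = 0
  B[8] = 0 XOR 0 = 0
  B[9] = 0 XOR 1 = 1
  B[10] = 1 XOR 0 = 1
  B[11] = 1 XOR 0 = 1
  B[12] = 1 XOR 0 = 1
= 1111000001111 (7695 decimal)


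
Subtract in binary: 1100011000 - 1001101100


Align and subtract column by column (LSB to MSB, borrowing when needed):
  1100011000
- 1001101100
  ----------
  col 0: (0 - 0 borrow-in) - 0 → 0 - 0 = 0, borrow out 0
  col 1: (0 - 0 borrow-in) - 0 → 0 - 0 = 0, borrow out 0
  col 2: (0 - 0 borrow-in) - 1 → borrow from next column: (0+2) - 1 = 1, borrow out 1
  col 3: (1 - 1 borrow-in) - 1 → borrow from next column: (0+2) - 1 = 1, borrow out 1
  col 4: (1 - 1 borrow-in) - 0 → 0 - 0 = 0, borrow out 0
  col 5: (0 - 0 borrow-in) - 1 → borrow from next column: (0+2) - 1 = 1, borrow out 1
  col 6: (0 - 1 borrow-in) - 1 → borrow from next column: (-1+2) - 1 = 0, borrow out 1
  col 7: (0 - 1 borrow-in) - 0 → borrow from next column: (-1+2) - 0 = 1, borrow out 1
  col 8: (1 - 1 borrow-in) - 0 → 0 - 0 = 0, borrow out 0
  col 9: (1 - 0 borrow-in) - 1 → 1 - 1 = 0, borrow out 0
Reading bits MSB→LSB: 0010101100
Strip leading zeros: 10101100
= 10101100


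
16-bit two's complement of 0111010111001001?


Original: 0111010111001001
Step 1 - Invert all bits: 1000101000110110
Step 2 - Add 1: 1000101000110110 + 1
= 1000101000110111 (represents -30153)


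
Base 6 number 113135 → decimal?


Positional values (base 6):
  5 × 6^0 = 5 × 1 = 5
  3 × 6^1 = 3 × 6 = 18
  1 × 6^2 = 1 × 36 = 36
  3 × 6^3 = 3 × 216 = 648
  1 × 6^4 = 1 × 1296 = 1296
  1 × 6^5 = 1 × 7776 = 7776
Sum = 5 + 18 + 36 + 648 + 1296 + 7776
= 9779


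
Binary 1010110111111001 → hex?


Group into 4-bit nibbles: 1010110111111001
  1010 = A
  1101 = D
  1111 = F
  1001 = 9
= 0xADF9


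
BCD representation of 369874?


Each digit → 4-bit binary:
  3 → 0011
  6 → 0110
  9 → 1001
  8 → 1000
  7 → 0111
  4 → 0100
= 0011 0110 1001 1000 0111 0100


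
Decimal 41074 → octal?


Divide by 8 repeatedly:
41074 ÷ 8 = 5134 remainder 2
5134 ÷ 8 = 641 remainder 6
641 ÷ 8 = 80 remainder 1
80 ÷ 8 = 10 remainder 0
10 ÷ 8 = 1 remainder 2
1 ÷ 8 = 0 remainder 1
Reading remainders bottom-up:
= 0o120162


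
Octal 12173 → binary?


Each octal digit → 3 binary bits:
  1 = 001
  2 = 010
  1 = 001
  7 = 111
  3 = 011
Concatenate: 001 010 001 111 011
= 001010001111011


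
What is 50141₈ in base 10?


Positional values:
Position 0: 1 × 8^0 = 1
Position 1: 4 × 8^1 = 32
Position 2: 1 × 8^2 = 64
Position 3: 0 × 8^3 = 0
Position 4: 5 × 8^4 = 20480
Sum = 1 + 32 + 64 + 0 + 20480
= 20577


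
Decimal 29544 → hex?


Divide by 16 repeatedly:
29544 ÷ 16 = 1846 remainder 8 (8)
1846 ÷ 16 = 115 remainder 6 (6)
115 ÷ 16 = 7 remainder 3 (3)
7 ÷ 16 = 0 remainder 7 (7)
Reading remainders bottom-up:
= 0x7368


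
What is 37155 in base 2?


Divide by 2 repeatedly:
37155 ÷ 2 = 18577 remainder 1
18577 ÷ 2 = 9288 remainder 1
9288 ÷ 2 = 4644 remainder 0
4644 ÷ 2 = 2322 remainder 0
2322 ÷ 2 = 1161 remainder 0
1161 ÷ 2 = 580 remainder 1
580 ÷ 2 = 290 remainder 0
290 ÷ 2 = 145 remainder 0
145 ÷ 2 = 72 remainder 1
72 ÷ 2 = 36 remainder 0
36 ÷ 2 = 18 remainder 0
18 ÷ 2 = 9 remainder 0
9 ÷ 2 = 4 remainder 1
4 ÷ 2 = 2 remainder 0
2 ÷ 2 = 1 remainder 0
1 ÷ 2 = 0 remainder 1
Reading remainders bottom-up:
= 1001000100100011


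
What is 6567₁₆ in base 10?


Positional values:
Position 0: 7 × 16^0 = 7 × 1 = 7
Position 1: 6 × 16^1 = 6 × 16 = 96
Position 2: 5 × 16^2 = 5 × 256 = 1280
Position 3: 6 × 16^3 = 6 × 4096 = 24576
Sum = 7 + 96 + 1280 + 24576
= 25959


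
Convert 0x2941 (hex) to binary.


Each hex digit → 4 binary bits:
  2 = 0010
  9 = 1001
  4 = 0100
  1 = 0001
Concatenate: 0010 1001 0100 0001
= 0010100101000001


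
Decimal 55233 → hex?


Divide by 16 repeatedly:
55233 ÷ 16 = 3452 remainder 1 (1)
3452 ÷ 16 = 215 remainder 12 (C)
215 ÷ 16 = 13 remainder 7 (7)
13 ÷ 16 = 0 remainder 13 (D)
Reading remainders bottom-up:
= 0xD7C1


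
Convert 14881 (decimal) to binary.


Divide by 2 repeatedly:
14881 ÷ 2 = 7440 remainder 1
7440 ÷ 2 = 3720 remainder 0
3720 ÷ 2 = 1860 remainder 0
1860 ÷ 2 = 930 remainder 0
930 ÷ 2 = 465 remainder 0
465 ÷ 2 = 232 remainder 1
232 ÷ 2 = 116 remainder 0
116 ÷ 2 = 58 remainder 0
58 ÷ 2 = 29 remainder 0
29 ÷ 2 = 14 remainder 1
14 ÷ 2 = 7 remainder 0
7 ÷ 2 = 3 remainder 1
3 ÷ 2 = 1 remainder 1
1 ÷ 2 = 0 remainder 1
Reading remainders bottom-up:
= 11101000100001


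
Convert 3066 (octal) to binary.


Each octal digit → 3 binary bits:
  3 = 011
  0 = 000
  6 = 110
  6 = 110
Concatenate: 011 000 110 110
= 011000110110


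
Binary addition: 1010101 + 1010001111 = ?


Align and add column by column (LSB to MSB, carry propagating):
  00001010101
+ 01010001111
  -----------
  col 0: 1 + 1 + 0 (carry in) = 2 → bit 0, carry out 1
  col 1: 0 + 1 + 1 (carry in) = 2 → bit 0, carry out 1
  col 2: 1 + 1 + 1 (carry in) = 3 → bit 1, carry out 1
  col 3: 0 + 1 + 1 (carry in) = 2 → bit 0, carry out 1
  col 4: 1 + 0 + 1 (carry in) = 2 → bit 0, carry out 1
  col 5: 0 + 0 + 1 (carry in) = 1 → bit 1, carry out 0
  col 6: 1 + 0 + 0 (carry in) = 1 → bit 1, carry out 0
  col 7: 0 + 1 + 0 (carry in) = 1 → bit 1, carry out 0
  col 8: 0 + 0 + 0 (carry in) = 0 → bit 0, carry out 0
  col 9: 0 + 1 + 0 (carry in) = 1 → bit 1, carry out 0
  col 10: 0 + 0 + 0 (carry in) = 0 → bit 0, carry out 0
Reading bits MSB→LSB: 01011100100
Strip leading zeros: 1011100100
= 1011100100


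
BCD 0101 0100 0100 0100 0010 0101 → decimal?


Each 4-bit group → digit:
  0101 → 5
  0100 → 4
  0100 → 4
  0100 → 4
  0010 → 2
  0101 → 5
= 544425


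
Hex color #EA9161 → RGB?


Hex: #EA9161
R = EA₁₆ = 234
G = 91₁₆ = 145
B = 61₁₆ = 97
= RGB(234, 145, 97)


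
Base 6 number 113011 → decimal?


Positional values (base 6):
  1 × 6^0 = 1 × 1 = 1
  1 × 6^1 = 1 × 6 = 6
  0 × 6^2 = 0 × 36 = 0
  3 × 6^3 = 3 × 216 = 648
  1 × 6^4 = 1 × 1296 = 1296
  1 × 6^5 = 1 × 7776 = 7776
Sum = 1 + 6 + 0 + 648 + 1296 + 7776
= 9727


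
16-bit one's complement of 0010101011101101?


Original: 0010101011101101
Invert all bits:
  bit 0: 0 → 1
  bit 1: 0 → 1
  bit 2: 1 → 0
  bit 3: 0 → 1
  bit 4: 1 → 0
  bit 5: 0 → 1
  bit 6: 1 → 0
  bit 7: 0 → 1
  bit 8: 1 → 0
  bit 9: 1 → 0
  bit 10: 1 → 0
  bit 11: 0 → 1
  bit 12: 1 → 0
  bit 13: 1 → 0
  bit 14: 0 → 1
  bit 15: 1 → 0
= 1101010100010010


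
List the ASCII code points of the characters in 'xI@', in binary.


String: 'xI@'  (3 characters)
Per-character ASCII lookup:
  'x': lowercase starts at 97: 'x' = 97 + 23 = 120 → 1111000
  'I': uppercase starts at 65: 'I' = 65 + 8 = 73 → 1001001
  '@': special character: '@' = 64 → 1000000
= 1111000 1001001 1000000


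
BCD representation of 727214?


Each digit → 4-bit binary:
  7 → 0111
  2 → 0010
  7 → 0111
  2 → 0010
  1 → 0001
  4 → 0100
= 0111 0010 0111 0010 0001 0100


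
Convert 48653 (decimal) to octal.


Divide by 8 repeatedly:
48653 ÷ 8 = 6081 remainder 5
6081 ÷ 8 = 760 remainder 1
760 ÷ 8 = 95 remainder 0
95 ÷ 8 = 11 remainder 7
11 ÷ 8 = 1 remainder 3
1 ÷ 8 = 0 remainder 1
Reading remainders bottom-up:
= 0o137015
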